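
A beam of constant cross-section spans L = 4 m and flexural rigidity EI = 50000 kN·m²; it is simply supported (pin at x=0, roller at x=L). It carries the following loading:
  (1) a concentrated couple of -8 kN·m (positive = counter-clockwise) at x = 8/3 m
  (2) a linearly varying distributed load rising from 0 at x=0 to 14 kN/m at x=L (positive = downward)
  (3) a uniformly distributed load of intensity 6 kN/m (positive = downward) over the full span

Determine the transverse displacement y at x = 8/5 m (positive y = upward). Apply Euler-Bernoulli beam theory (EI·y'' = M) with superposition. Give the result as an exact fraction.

Load 1 — applied couple M₀=-8 kN·m at a=8/3 m (b=L-a=4/3):
  y_1 = (M₀x³/(6L)+C₁x)/EI  [x≤a] with C₁=M₀(3b²-L²)/(6L)=32/9 = ((-8)·(8/5)³/(6·4)+(32/9)·(8/5))/50000 = 304/3515625 m
Load 2 — triangular load w₀=14 kN/m (0→w₀ over full span):
  y_2 = -w₀x(7L⁴-10L²x²+3x⁴)/(360LEI) = -14·(8/5)·(7·4⁴-10·4²·(8/5)²+3·(8/5)⁴)/(360·4·50000) = -63896/146484375 m
Load 3 — uniform load w=6 kN/m over full span:
  y_3 = -wx(L³-2Lx²+x³)/(24EI) = -6·(8/5)·(4³-2·4·(8/5)²+(8/5)³)/(24·50000) = -744/1953125 m
Superposition: y = Σ y_i = -321088/439453125 m ≈ -0.000731 m

y(8/5) = -321088/439453125 m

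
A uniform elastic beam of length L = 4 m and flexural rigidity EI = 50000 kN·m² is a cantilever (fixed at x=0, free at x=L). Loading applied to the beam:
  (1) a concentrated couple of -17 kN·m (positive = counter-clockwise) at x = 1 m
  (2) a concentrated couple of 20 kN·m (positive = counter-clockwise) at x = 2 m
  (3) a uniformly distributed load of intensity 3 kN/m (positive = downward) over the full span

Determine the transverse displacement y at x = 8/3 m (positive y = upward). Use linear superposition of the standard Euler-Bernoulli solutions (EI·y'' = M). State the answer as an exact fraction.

y(8/3) = -3871/8100000 m

Load 1 — applied couple M₀=-17 kN·m at a=1 m (b=L-a=3):
  y_1 = M₀a(2x-a)/(2EI)  [x>a] = (-17)·1·(2·(8/3)-1)/(2·50000) = -221/300000 m
Load 2 — applied couple M₀=20 kN·m at a=2 m (b=L-a=2):
  y_2 = M₀a(2x-a)/(2EI)  [x>a] = 20·2·(2·(8/3)-2)/(2·50000) = 1/750 m
Load 3 — uniform load w=3 kN/m over full span:
  y_3 = -wx²(x²-4Lx+6L²)/(24EI) = -3·(8/3)²·((8/3)²-4·4·(8/3)+6·4²)/(24·50000) = -272/253125 m
Superposition: y = Σ y_i = -3871/8100000 m ≈ -0.000478 m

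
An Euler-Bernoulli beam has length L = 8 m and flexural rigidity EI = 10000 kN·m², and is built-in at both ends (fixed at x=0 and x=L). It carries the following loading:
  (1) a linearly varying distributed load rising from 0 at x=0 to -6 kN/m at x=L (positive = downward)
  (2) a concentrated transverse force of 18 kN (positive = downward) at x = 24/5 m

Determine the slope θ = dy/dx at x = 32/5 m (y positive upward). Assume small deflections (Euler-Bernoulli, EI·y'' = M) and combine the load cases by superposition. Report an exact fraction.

θ(32/5) = 1004/1953125 rad

Load 1 — triangular load w₀=-6 kN/m (0→w₀ over full span):
  θ_1 = -w₀(2x(L-x)(L-2x)(x+2L)+x²(L-x)²)/(120LEI) = -(-6)·(2·(32/5)·(8-(32/5))·(8-2·(32/5))·((32/5)+2·8)+(32/5)²·(8-(32/5))²)/(120·8·10000) = -512/390625 rad
Load 2 — point force P=18 kN at a=24/5 m (b=L-a=16/5):
  θ_2 = Pa²(L-x)(2bL-(3b+a)(L-x))/(2L³EI)  [x>a] = 18·(24/5)²·(8-(32/5))·(2·(16/5)·8-(3·(16/5)+(24/5))·(8-(32/5)))/(2·8³·10000) = 3564/1953125 rad
Superposition: θ = Σ θ_i = 1004/1953125 rad ≈ 0.000514 rad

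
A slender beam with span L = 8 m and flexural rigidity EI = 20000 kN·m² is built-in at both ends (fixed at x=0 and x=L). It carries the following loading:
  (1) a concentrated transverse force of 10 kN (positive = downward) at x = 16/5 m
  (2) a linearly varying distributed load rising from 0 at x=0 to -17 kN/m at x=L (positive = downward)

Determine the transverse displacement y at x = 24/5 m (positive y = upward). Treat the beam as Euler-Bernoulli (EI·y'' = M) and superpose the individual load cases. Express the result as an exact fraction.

Load 1 — point force P=10 kN at a=16/5 m (b=L-a=24/5):
  y_1 = -Pa²(L-x)²(3bL-(3b+a)(L-x))/(6L³EI)  [x>a] = -10·(16/5)²·(8-(24/5))²·(3·(24/5)·8-(3·(24/5)+(16/5))·(8-(24/5)))/(6·8³·20000) = -5888/5859375 m
Load 2 — triangular load w₀=-17 kN/m (0→w₀ over full span):
  y_2 = -w₀x²(L-x)²(x+2L)/(120LEI) = -(-17)·(24/5)²·(8-(24/5))²·((24/5)+2·8)/(120·8·20000) = 42432/9765625 m
Superposition: y = Σ y_i = 97856/29296875 m ≈ 0.003340 m

y(24/5) = 97856/29296875 m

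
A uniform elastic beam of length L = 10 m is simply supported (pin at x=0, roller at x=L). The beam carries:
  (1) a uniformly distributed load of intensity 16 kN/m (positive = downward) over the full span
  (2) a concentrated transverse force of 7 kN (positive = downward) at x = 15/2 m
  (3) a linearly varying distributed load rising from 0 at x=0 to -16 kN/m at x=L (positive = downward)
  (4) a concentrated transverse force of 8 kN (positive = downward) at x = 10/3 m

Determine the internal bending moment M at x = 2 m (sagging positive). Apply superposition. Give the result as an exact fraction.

Load 1 — uniform load w=16 kN/m over full span:
  M_1 = wx(L-x)/2 = 16·2·(10-2)/2 = 128 kN·m
Load 2 — point force P=7 kN at a=15/2 m (b=L-a=5/2):
  M_2 = Pbx/L  [x≤a] = 7·(5/2)·2/10 = 7/2 kN·m
Load 3 — triangular load w₀=-16 kN/m (0→w₀ over full span):
  M_3 = w₀Lx/6 - w₀x³/(6L) = (-16)·10·2/6 - (-16)·2³/(6·10) = -256/5 kN·m
Load 4 — point force P=8 kN at a=10/3 m (b=L-a=20/3):
  M_4 = Pbx/L  [x≤a] = 8·(20/3)·2/10 = 32/3 kN·m
Superposition: M = Σ M_i = 2729/30 kN·m ≈ 90.966667 kN·m

M(2) = 2729/30 kN·m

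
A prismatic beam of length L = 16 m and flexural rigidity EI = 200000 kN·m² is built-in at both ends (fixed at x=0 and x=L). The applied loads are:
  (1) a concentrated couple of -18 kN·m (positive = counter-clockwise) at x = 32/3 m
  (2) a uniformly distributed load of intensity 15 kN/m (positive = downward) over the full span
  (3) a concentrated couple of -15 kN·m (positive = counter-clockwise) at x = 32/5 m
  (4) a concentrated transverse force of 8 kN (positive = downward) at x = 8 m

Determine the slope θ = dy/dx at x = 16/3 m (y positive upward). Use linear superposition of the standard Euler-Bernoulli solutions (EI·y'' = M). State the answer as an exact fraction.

θ(16/3) = -3431/1687500 rad

Load 1 — applied couple M₀=-18 kN·m at a=32/3 m (b=L-a=16/3):
  θ_1 = (R_Ax²/2 - M_Ax)/EI  [x≤a] with R_A=-3/2, M_A=-6 = ((-3/2)·(16/3)²/2 - (-6)·(16/3))/200000 = 1/18750 rad
Load 2 — uniform load w=15 kN/m over full span:
  θ_2 = -wx(L-x)(L-2x)/(12EI) = -15·(16/3)·(16-(16/3))·(16-2·(16/3))/(12·200000) = -32/16875 rad
Load 3 — applied couple M₀=-15 kN·m at a=32/5 m (b=L-a=48/5):
  θ_3 = (R_Ax²/2 - M_Ax)/EI  [x≤a] with R_A=-27/20, M_A=-9/5 = ((-27/20)·(16/3)²/2 - (-9/5)·(16/3))/200000 = -3/62500 rad
Load 4 — point force P=8 kN at a=8 m (b=L-a=8):
  θ_4 = -Pb²x(2aL-(3a+b)x)/(2L³EI)  [x≤a] = -8·8²·(16/3)·(2·8·16-(3·8+8)·(16/3))/(2·16³·200000) = -4/28125 rad
Superposition: θ = Σ θ_i = -3431/1687500 rad ≈ -0.002033 rad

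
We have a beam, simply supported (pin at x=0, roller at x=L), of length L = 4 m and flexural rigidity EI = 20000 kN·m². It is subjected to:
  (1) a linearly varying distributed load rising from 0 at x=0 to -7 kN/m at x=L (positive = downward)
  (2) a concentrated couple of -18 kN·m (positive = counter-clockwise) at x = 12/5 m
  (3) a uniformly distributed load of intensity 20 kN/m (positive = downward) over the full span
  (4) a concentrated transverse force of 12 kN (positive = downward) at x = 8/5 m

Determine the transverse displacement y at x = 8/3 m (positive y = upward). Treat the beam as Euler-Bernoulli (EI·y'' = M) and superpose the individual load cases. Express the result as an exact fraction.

Load 1 — triangular load w₀=-7 kN/m (0→w₀ over full span):
  y_1 = -w₀x(7L⁴-10L²x²+3x⁴)/(360LEI) = -(-7)·(8/3)·(7·4⁴-10·4²·(8/3)²+3·(8/3)⁴)/(360·4·20000) = 238/455625 m
Load 2 — applied couple M₀=-18 kN·m at a=12/5 m (b=L-a=8/5):
  y_2 = (M₀x³/(6L)-M₀(x-a)²/2+C₁x)/EI  [x>a] with C₁=M₀(3b²-L²)/(6L)=156/25 = ((-18)·(8/3)³/(6·4)-(-18)·((8/3)-(12/5))²/2+(156/25)·(8/3))/20000 = 43/281250 m
Load 3 — uniform load w=20 kN/m over full span:
  y_3 = -wx(L³-2Lx²+x³)/(24EI) = -20·(8/3)·(4³-2·4·(8/3)²+(8/3)³)/(24·20000) = -88/30375 m
Load 4 — point force P=12 kN at a=8/5 m (b=L-a=12/5):
  y_4 = -Pa(L-x)(2Lx-a²-x²)/(6LEI)  [x>a] = -12·(8/5)·(4-(8/3))·(2·4·(8/3)-(8/5)²-(8/3)²)/(6·4·20000) = -1312/2109375 m
Superposition: y = Σ y_i = -323933/113906250 m ≈ -0.002844 m

y(8/3) = -323933/113906250 m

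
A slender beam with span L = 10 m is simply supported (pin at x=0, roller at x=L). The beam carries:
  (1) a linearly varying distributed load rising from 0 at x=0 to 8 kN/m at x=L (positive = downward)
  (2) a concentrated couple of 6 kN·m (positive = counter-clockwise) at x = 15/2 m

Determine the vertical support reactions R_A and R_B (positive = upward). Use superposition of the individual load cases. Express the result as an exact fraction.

Load 1 — triangular load w₀=8 kN/m (0→w₀ over full span):
  R_A = w₀L/6 = 8·10/6 = 40/3 kN
  R_B = w₀L/3 = 8·10/3 = 80/3 kN
Load 2 — applied couple M₀=6 kN·m at a=15/2 m (b=L-a=5/2):
  R_A = M₀/L = 6/10 = 3/5 kN
  R_B = -M₀/L = -6/10 = -3/5 kN
Superposition: R_A = 209/15 kN, R_B = 391/15 kN

R_A = 209/15 kN, R_B = 391/15 kN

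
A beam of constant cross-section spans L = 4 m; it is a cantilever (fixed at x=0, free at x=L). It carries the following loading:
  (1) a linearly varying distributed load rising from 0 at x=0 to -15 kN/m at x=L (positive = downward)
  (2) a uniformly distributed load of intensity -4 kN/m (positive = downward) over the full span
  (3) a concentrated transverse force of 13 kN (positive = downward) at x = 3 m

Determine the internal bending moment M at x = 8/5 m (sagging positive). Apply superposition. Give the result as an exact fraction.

M(8/5) = 697/25 kN·m

Load 1 — triangular load w₀=-15 kN/m (0→w₀ over full span):
  M_1 = w₀Lx/2 - w₀L²/3 - w₀x³/(6L) = (-15)·4·(8/5)/2 - (-15)·4²/3 - (-15)·(8/5)³/(6·4) = 864/25 kN·m
Load 2 — uniform load w=-4 kN/m over full span:
  M_2 = -w(L-x)²/2 = -(-4)·(4-(8/5))²/2 = 288/25 kN·m
Load 3 — point force P=13 kN at a=3 m (b=L-a=1):
  M_3 = -P(a-x)  [x≤a] = -13·(3-(8/5)) = -91/5 kN·m
Superposition: M = Σ M_i = 697/25 kN·m ≈ 27.880000 kN·m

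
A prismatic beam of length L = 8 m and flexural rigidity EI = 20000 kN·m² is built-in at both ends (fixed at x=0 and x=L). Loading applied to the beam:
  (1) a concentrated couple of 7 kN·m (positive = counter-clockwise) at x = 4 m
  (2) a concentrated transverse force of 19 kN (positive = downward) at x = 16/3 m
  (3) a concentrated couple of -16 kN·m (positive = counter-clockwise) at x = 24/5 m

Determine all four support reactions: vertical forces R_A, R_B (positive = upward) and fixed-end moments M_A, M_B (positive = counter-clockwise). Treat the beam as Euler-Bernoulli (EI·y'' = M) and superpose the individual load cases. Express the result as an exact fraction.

R_A = 36271/10800 kN, M_A = 21301/2700 kN·m, R_B = 168929/10800 kN, M_B = -61259/2700 kN·m

Load 1 — applied couple M₀=7 kN·m at a=4 m (b=L-a=4):
  R_A = 6M₀ab/L³ = 6·7·4·4/8³ = 21/16 kN
  M_A = M₀b(2a-b)/L² = 7·4·(2·4-4)/8² = 7/4 kN·m
  R_B = -6M₀ab/L³ = -6·7·4·4/8³ = -21/16 kN
  M_B = M₀a(2b-a)/L² = 7·4·(2·4-4)/8² = 7/4 kN·m
Load 2 — point force P=19 kN at a=16/3 m (b=L-a=8/3):
  R_A = Pb²(3a+b)/L³ = 19·(8/3)²·(3·(16/3)+(8/3))/8³ = 133/27 kN
  M_A = Pab²/L² = 19·(16/3)·(8/3)²/8² = 304/27 kN·m
  R_B = Pa²(a+3b)/L³ = 19·(16/3)²·((16/3)+3·(8/3))/8³ = 380/27 kN
  M_B = -Pa²b/L² = -19·(16/3)²·(8/3)/8² = -608/27 kN·m
Load 3 — applied couple M₀=-16 kN·m at a=24/5 m (b=L-a=16/5):
  R_A = 6M₀ab/L³ = 6·(-16)·(24/5)·(16/5)/8³ = -72/25 kN
  M_A = M₀b(2a-b)/L² = (-16)·(16/5)·(2·(24/5)-(16/5))/8² = -128/25 kN·m
  R_B = -6M₀ab/L³ = -6·(-16)·(24/5)·(16/5)/8³ = 72/25 kN
  M_B = M₀a(2b-a)/L² = (-16)·(24/5)·(2·(16/5)-(24/5))/8² = -48/25 kN·m
Superposition: R_A = 36271/10800 kN, M_A = 21301/2700 kN·m, R_B = 168929/10800 kN, M_B = -61259/2700 kN·m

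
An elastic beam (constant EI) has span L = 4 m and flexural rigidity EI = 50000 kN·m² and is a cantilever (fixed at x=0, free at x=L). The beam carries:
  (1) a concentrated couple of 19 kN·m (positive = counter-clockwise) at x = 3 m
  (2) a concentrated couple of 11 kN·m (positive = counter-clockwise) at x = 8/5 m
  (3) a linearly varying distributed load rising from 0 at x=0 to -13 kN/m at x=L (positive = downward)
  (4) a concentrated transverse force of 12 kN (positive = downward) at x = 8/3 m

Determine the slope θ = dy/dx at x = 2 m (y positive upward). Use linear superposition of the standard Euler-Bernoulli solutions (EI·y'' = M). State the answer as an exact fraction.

θ(2) = 3133/1500000 rad

Load 1 — applied couple M₀=19 kN·m at a=3 m (b=L-a=1):
  θ_1 = M₀x/EI  [x≤a] = 19·2/50000 = 19/25000 rad
Load 2 — applied couple M₀=11 kN·m at a=8/5 m (b=L-a=12/5):
  θ_2 = M₀a/EI  [x>a] = 11·(8/5)/50000 = 11/31250 rad
Load 3 — triangular load w₀=-13 kN/m (0→w₀ over full span):
  θ_3 = (w₀Lx²/4-w₀L²x/3-w₀x⁴/(24L))/EI = ((-13)·4·2²/4-(-13)·4²·2/3-(-13)·2⁴/(24·4))/50000 = 533/300000 rad
Load 4 — point force P=12 kN at a=8/3 m (b=L-a=4/3):
  θ_4 = -Px(2a-x)/(2EI)  [x≤a] = -12·2·(2·(8/3)-2)/(2·50000) = -1/1250 rad
Superposition: θ = Σ θ_i = 3133/1500000 rad ≈ 0.002089 rad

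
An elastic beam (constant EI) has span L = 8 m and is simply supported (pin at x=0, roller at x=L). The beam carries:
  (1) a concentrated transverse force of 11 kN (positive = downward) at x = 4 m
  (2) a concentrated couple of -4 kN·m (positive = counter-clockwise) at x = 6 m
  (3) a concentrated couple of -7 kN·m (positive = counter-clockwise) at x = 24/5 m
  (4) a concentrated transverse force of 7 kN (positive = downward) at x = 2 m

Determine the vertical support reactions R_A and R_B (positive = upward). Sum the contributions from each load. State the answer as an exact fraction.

Load 1 — point force P=11 kN at a=4 m (b=L-a=4):
  R_A = Pb/L = 11·4/8 = 11/2 kN
  R_B = Pa/L = 11·4/8 = 11/2 kN
Load 2 — applied couple M₀=-4 kN·m at a=6 m (b=L-a=2):
  R_A = M₀/L = (-4)/8 = -1/2 kN
  R_B = -M₀/L = -(-4)/8 = 1/2 kN
Load 3 — applied couple M₀=-7 kN·m at a=24/5 m (b=L-a=16/5):
  R_A = M₀/L = (-7)/8 = -7/8 kN
  R_B = -M₀/L = -(-7)/8 = 7/8 kN
Load 4 — point force P=7 kN at a=2 m (b=L-a=6):
  R_A = Pb/L = 7·6/8 = 21/4 kN
  R_B = Pa/L = 7·2/8 = 7/4 kN
Superposition: R_A = 75/8 kN, R_B = 69/8 kN

R_A = 75/8 kN, R_B = 69/8 kN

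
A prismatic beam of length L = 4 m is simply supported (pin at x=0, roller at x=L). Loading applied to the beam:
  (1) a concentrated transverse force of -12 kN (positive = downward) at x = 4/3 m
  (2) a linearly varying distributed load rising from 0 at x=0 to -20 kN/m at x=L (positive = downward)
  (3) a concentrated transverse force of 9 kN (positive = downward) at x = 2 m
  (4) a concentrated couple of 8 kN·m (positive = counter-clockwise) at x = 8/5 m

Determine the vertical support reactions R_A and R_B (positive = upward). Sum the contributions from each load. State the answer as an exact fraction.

R_A = -89/6 kN, R_B = -169/6 kN

Load 1 — point force P=-12 kN at a=4/3 m (b=L-a=8/3):
  R_A = Pb/L = (-12)·(8/3)/4 = -8 kN
  R_B = Pa/L = (-12)·(4/3)/4 = -4 kN
Load 2 — triangular load w₀=-20 kN/m (0→w₀ over full span):
  R_A = w₀L/6 = (-20)·4/6 = -40/3 kN
  R_B = w₀L/3 = (-20)·4/3 = -80/3 kN
Load 3 — point force P=9 kN at a=2 m (b=L-a=2):
  R_A = Pb/L = 9·2/4 = 9/2 kN
  R_B = Pa/L = 9·2/4 = 9/2 kN
Load 4 — applied couple M₀=8 kN·m at a=8/5 m (b=L-a=12/5):
  R_A = M₀/L = 8/4 = 2 kN
  R_B = -M₀/L = -8/4 = -2 kN
Superposition: R_A = -89/6 kN, R_B = -169/6 kN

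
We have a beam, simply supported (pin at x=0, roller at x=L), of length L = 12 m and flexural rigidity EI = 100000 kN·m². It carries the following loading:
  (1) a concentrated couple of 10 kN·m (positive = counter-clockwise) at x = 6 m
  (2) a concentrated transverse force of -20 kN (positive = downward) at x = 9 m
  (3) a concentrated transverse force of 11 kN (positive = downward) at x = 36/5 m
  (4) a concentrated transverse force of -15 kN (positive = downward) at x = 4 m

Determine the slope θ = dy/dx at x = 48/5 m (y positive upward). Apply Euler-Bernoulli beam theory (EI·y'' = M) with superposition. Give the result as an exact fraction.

θ(48/5) = -95099/75000000 rad

Load 1 — applied couple M₀=10 kN·m at a=6 m (b=L-a=6):
  θ_1 = (M₀x²/(2L)-M₀(x-a)+C₁)/EI  [x>a] with C₁=M₀(3b²-L²)/(6L)=-5 = (10·(48/5)²/(2·12)-10·((48/5)-6)+(-5))/100000 = -13/500000 rad
Load 2 — point force P=-20 kN at a=9 m (b=L-a=3):
  θ_2 = -Pa(2L²-6Lx+3x²+a²)/(6LEI)  [x>a] = -(-20)·9·(2·12²-6·12·(48/5)+3·(48/5)²+9²)/(6·12·100000) = -1143/1000000 rad
Load 3 — point force P=11 kN at a=36/5 m (b=L-a=24/5):
  θ_3 = -Pa(2L²-6Lx+3x²+a²)/(6LEI)  [x>a] = -11·(36/5)·(2·12²-6·12·(48/5)+3·(48/5)²+(36/5)²)/(6·12·100000) = 1287/1562500 rad
Load 4 — point force P=-15 kN at a=4 m (b=L-a=8):
  θ_4 = -Pa(2L²-6Lx+3x²+a²)/(6LEI)  [x>a] = -(-15)·4·(2·12²-6·12·(48/5)+3·(48/5)²+4²)/(6·12·100000) = -173/187500 rad
Superposition: θ = Σ θ_i = -95099/75000000 rad ≈ -0.001268 rad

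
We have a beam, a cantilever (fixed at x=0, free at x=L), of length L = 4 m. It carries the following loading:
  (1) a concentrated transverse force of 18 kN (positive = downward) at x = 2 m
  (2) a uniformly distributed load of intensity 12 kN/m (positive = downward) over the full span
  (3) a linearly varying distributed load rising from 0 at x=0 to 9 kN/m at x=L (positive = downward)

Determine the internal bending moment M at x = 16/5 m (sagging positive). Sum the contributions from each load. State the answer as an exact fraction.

M(16/5) = -816/125 kN·m

Load 1 — point force P=18 kN at a=2 m (b=L-a=2):
  M_1 = 0  [x>a] = 0 kN·m
Load 2 — uniform load w=12 kN/m over full span:
  M_2 = -w(L-x)²/2 = -12·(4-(16/5))²/2 = -96/25 kN·m
Load 3 — triangular load w₀=9 kN/m (0→w₀ over full span):
  M_3 = w₀Lx/2 - w₀L²/3 - w₀x³/(6L) = 9·4·(16/5)/2 - 9·4²/3 - 9·(16/5)³/(6·4) = -336/125 kN·m
Superposition: M = Σ M_i = -816/125 kN·m ≈ -6.528000 kN·m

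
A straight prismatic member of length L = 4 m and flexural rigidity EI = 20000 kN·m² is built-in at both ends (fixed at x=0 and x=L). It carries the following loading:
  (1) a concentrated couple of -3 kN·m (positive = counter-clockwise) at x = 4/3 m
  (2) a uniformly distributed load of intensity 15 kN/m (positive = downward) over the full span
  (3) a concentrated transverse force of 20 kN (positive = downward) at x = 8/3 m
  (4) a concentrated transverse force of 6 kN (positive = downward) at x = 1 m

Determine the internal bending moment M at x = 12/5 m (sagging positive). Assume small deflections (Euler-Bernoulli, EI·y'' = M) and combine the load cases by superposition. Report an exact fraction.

M(12/5) = 17597/1080 kN·m

Load 1 — applied couple M₀=-3 kN·m at a=4/3 m (b=L-a=8/3):
  M_1 = R_Ax - M_A - M₀  [x>a] with R_A=-1, M_A=0 = (-1)·(12/5) - 0 - (-3) = 3/5 kN·m
Load 2 — uniform load w=15 kN/m over full span:
  M_2 = wLx/2 - wL²/12 - wx²/2 = 15·4·(12/5)/2 - 15·4²/12 - 15·(12/5)²/2 = 44/5 kN·m
Load 3 — point force P=20 kN at a=8/3 m (b=L-a=4/3):
  M_3 = Pb²(3a+b)x/L³ - Pab²/L²  [x≤a] = 20·(4/3)²·(3·(8/3)+(4/3))·(12/5)/4³ - 20·(8/3)·(4/3)²/4² = 176/27 kN·m
Load 4 — point force P=6 kN at a=1 m (b=L-a=3):
  M_4 = Pa²(a+3b)(L-x)/L³ - Pa²b/L²  [x>a] = 6·1²·(1+3·3)·(4-(12/5))/4³ - 6·1²·3/4² = 3/8 kN·m
Superposition: M = Σ M_i = 17597/1080 kN·m ≈ 16.293519 kN·m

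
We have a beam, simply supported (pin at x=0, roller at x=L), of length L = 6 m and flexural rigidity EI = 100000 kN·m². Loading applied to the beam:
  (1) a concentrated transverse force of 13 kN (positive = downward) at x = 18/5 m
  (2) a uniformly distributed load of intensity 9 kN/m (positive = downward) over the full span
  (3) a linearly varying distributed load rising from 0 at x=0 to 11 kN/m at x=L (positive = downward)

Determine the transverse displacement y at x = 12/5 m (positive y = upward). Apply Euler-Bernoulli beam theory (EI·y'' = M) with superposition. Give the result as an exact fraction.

y(12/5) = -137844/48828125 m

Load 1 — point force P=13 kN at a=18/5 m (b=L-a=12/5):
  y_1 = -Pbx(L²-b²-x²)/(6LEI)  [x≤a] = -13·(12/5)·(12/5)·(6²-(12/5)²-(12/5)²)/(6·6·100000) = -1989/3906250 m
Load 2 — uniform load w=9 kN/m over full span:
  y_2 = -wx(L³-2Lx²+x³)/(24EI) = -9·(12/5)·(6³-2·6·(12/5)²+(12/5)³)/(24·100000) = -22599/15625000 m
Load 3 — triangular load w₀=11 kN/m (0→w₀ over full span):
  y_3 = -w₀x(7L⁴-10L²x²+3x⁴)/(360LEI) = -11·(12/5)·(7·6⁴-10·6²·(12/5)²+3·(12/5)⁴)/(360·6·100000) = -338877/390625000 m
Superposition: y = Σ y_i = -137844/48828125 m ≈ -0.002823 m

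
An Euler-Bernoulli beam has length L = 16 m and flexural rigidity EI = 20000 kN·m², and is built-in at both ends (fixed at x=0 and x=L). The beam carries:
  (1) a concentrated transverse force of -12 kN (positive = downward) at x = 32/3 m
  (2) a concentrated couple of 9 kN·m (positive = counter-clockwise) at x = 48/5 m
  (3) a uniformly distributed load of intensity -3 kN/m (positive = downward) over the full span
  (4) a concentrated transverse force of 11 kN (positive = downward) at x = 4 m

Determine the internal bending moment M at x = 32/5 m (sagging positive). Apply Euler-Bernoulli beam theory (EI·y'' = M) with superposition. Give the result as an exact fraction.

Load 1 — point force P=-12 kN at a=32/3 m (b=L-a=16/3):
  M_1 = Pb²(3a+b)x/L³ - Pab²/L²  [x≤a] = (-12)·(16/3)²·(3·(32/3)+(16/3))·(32/5)/16³ - (-12)·(32/3)·(16/3)²/16² = -256/45 kN·m
Load 2 — applied couple M₀=9 kN·m at a=48/5 m (b=L-a=32/5):
  M_2 = R_Ax - M_A  [x≤a] with R_A=81/100, M_A=72/25 = (81/100)·(32/5) - (72/25) = 288/125 kN·m
Load 3 — uniform load w=-3 kN/m over full span:
  M_3 = wLx/2 - wL²/12 - wx²/2 = (-3)·16·(32/5)/2 - (-3)·16²/12 - (-3)·(32/5)²/2 = -704/25 kN·m
Load 4 — point force P=11 kN at a=4 m (b=L-a=12):
  M_4 = Pa²(a+3b)(L-x)/L³ - Pa²b/L²  [x>a] = 11·4²·(4+3·12)·(16-(32/5))/16³ - 11·4²·12/16² = 33/4 kN·m
Superposition: M = Σ M_i = -104827/4500 kN·m ≈ -23.294889 kN·m

M(32/5) = -104827/4500 kN·m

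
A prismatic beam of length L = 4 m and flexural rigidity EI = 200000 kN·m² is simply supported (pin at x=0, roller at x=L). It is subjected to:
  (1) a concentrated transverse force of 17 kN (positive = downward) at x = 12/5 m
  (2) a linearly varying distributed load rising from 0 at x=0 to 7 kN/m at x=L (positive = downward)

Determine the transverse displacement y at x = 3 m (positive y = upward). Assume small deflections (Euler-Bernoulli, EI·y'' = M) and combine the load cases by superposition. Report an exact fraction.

y(3) = -292621/2400000000 m

Load 1 — point force P=17 kN at a=12/5 m (b=L-a=8/5):
  y_1 = -Pa(L-x)(2Lx-a²-x²)/(6LEI)  [x>a] = -17·(12/5)·(4-3)·(2·4·3-(12/5)²-3²)/(6·4·200000) = -3927/50000000 m
Load 2 — triangular load w₀=7 kN/m (0→w₀ over full span):
  y_2 = -w₀x(7L⁴-10L²x²+3x⁴)/(360LEI) = -7·3·(7·4⁴-10·4²·3²+3·3⁴)/(360·4·200000) = -833/19200000 m
Superposition: y = Σ y_i = -292621/2400000000 m ≈ -0.000122 m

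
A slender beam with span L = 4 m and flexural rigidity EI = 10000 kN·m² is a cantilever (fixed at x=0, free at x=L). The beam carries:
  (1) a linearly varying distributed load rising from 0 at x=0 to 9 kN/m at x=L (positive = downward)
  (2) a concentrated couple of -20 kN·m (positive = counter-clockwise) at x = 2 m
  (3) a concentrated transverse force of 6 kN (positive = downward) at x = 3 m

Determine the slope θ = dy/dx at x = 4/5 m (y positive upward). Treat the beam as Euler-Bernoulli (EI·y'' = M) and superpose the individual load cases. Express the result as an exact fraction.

θ(4/5) = -2389/390625 rad

Load 1 — triangular load w₀=9 kN/m (0→w₀ over full span):
  θ_1 = (w₀Lx²/4-w₀L²x/3-w₀x⁴/(24L))/EI = (9·4·(4/5)²/4-9·4²·(4/5)/3-9·(4/5)⁴/(24·4))/10000 = -2553/781250 rad
Load 2 — applied couple M₀=-20 kN·m at a=2 m (b=L-a=2):
  θ_2 = M₀x/EI  [x≤a] = (-20)·(4/5)/10000 = -1/625 rad
Load 3 — point force P=6 kN at a=3 m (b=L-a=1):
  θ_3 = -Px(2a-x)/(2EI)  [x≤a] = -6·(4/5)·(2·3-(4/5))/(2·10000) = -39/31250 rad
Superposition: θ = Σ θ_i = -2389/390625 rad ≈ -0.006116 rad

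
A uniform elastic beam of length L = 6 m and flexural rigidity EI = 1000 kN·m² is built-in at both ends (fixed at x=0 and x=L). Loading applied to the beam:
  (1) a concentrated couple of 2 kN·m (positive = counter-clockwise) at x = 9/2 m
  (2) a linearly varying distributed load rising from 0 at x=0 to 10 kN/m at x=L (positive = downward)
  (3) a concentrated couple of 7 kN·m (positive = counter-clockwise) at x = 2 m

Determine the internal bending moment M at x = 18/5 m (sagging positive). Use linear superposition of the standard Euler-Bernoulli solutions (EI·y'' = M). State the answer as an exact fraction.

M(18/5) = 1353/200 kN·m

Load 1 — applied couple M₀=2 kN·m at a=9/2 m (b=L-a=3/2):
  M_1 = R_Ax - M_A  [x≤a] with R_A=3/8, M_A=5/8 = (3/8)·(18/5) - (5/8) = 29/40 kN·m
Load 2 — triangular load w₀=10 kN/m (0→w₀ over full span):
  M_2 = 3w₀Lx/20 - w₀L²/30 - w₀x³/(6L) = 3·10·6·(18/5)/20 - 10·6²/30 - 10·(18/5)³/(6·6) = 186/25 kN·m
Load 3 — applied couple M₀=7 kN·m at a=2 m (b=L-a=4):
  M_3 = R_Ax - M_A - M₀  [x>a] with R_A=14/9, M_A=0 = (14/9)·(18/5) - 0 - 7 = -7/5 kN·m
Superposition: M = Σ M_i = 1353/200 kN·m ≈ 6.765000 kN·m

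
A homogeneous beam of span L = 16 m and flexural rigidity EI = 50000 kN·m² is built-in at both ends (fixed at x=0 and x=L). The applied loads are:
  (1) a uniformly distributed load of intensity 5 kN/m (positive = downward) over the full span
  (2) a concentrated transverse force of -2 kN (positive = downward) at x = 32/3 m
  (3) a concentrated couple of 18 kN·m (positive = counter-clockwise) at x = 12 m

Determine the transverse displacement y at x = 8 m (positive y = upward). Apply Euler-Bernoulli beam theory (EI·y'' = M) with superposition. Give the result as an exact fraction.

Load 1 — uniform load w=5 kN/m over full span:
  y_1 = -wx²(L-x)²/(24EI) = -5·8²·(16-8)²/(24·50000) = -32/1875 m
Load 2 — point force P=-2 kN at a=32/3 m (b=L-a=16/3):
  y_2 = -Pb²x²(3aL-(3a+b)x)/(6L³EI)  [x≤a] = -(-2)·(16/3)²·8²·(3·(32/3)·16-(3·(32/3)+(16/3))·8)/(6·16³·50000) = 32/50625 m
Load 3 — applied couple M₀=18 kN·m at a=12 m (b=L-a=4):
  y_3 = (R_Ax³/6 - M_Ax²/2)/EI  [x≤a] with R_A=81/64, M_A=45/8 = ((81/64)·8³/6 - (45/8)·8²/2)/50000 = -9/6250 m
Superposition: y = Σ y_i = -9049/506250 m ≈ -0.017875 m

y(8) = -9049/506250 m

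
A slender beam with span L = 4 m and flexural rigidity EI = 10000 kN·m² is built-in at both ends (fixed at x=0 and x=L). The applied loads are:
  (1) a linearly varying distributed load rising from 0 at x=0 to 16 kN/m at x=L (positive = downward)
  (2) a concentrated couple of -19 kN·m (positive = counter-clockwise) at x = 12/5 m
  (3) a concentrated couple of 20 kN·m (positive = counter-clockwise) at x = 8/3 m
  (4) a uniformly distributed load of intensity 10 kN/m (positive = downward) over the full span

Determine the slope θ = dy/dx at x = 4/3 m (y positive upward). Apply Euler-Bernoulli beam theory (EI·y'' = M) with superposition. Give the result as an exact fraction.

θ(4/3) = -6271/7593750 rad

Load 1 — triangular load w₀=16 kN/m (0→w₀ over full span):
  θ_1 = -w₀(2x(L-x)(L-2x)(x+2L)+x²(L-x)²)/(120LEI) = -16·(2·(4/3)·(4-(4/3))·(4-2·(4/3))·((4/3)+2·4)+(4/3)²·(4-(4/3))²)/(120·4·10000) = -256/759375 rad
Load 2 — applied couple M₀=-19 kN·m at a=12/5 m (b=L-a=8/5):
  θ_2 = (R_Ax²/2 - M_Ax)/EI  [x≤a] with R_A=-171/25, M_A=-152/25 = ((-171/25)·(4/3)²/2 - (-152/25)·(4/3))/10000 = 19/93750 rad
Load 3 — applied couple M₀=20 kN·m at a=8/3 m (b=L-a=4/3):
  θ_3 = (R_Ax²/2 - M_Ax)/EI  [x≤a] with R_A=20/3, M_A=20/3 = ((20/3)·(4/3)²/2 - (20/3)·(4/3))/10000 = -1/3375 rad
Load 4 — uniform load w=10 kN/m over full span:
  θ_4 = -wx(L-x)(L-2x)/(12EI) = -10·(4/3)·(4-(4/3))·(4-2·(4/3))/(12·10000) = -4/10125 rad
Superposition: θ = Σ θ_i = -6271/7593750 rad ≈ -0.000826 rad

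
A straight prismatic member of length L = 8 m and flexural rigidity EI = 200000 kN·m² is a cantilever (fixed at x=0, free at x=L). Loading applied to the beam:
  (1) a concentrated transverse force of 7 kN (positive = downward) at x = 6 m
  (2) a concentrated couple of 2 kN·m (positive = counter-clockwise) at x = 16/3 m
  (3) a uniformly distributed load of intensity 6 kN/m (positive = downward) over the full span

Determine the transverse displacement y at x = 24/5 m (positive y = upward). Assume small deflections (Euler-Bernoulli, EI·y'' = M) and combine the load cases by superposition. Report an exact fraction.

y(24/5) = -17496/1953125 m

Load 1 — point force P=7 kN at a=6 m (b=L-a=2):
  y_1 = -Px²(3a-x)/(6EI)  [x≤a] = -7·(24/5)²·(3·6-(24/5))/(6·200000) = -693/390625 m
Load 2 — applied couple M₀=2 kN·m at a=16/3 m (b=L-a=8/3):
  y_2 = M₀x²/(2EI)  [x≤a] = 2·(24/5)²/(2·200000) = 9/78125 m
Load 3 — uniform load w=6 kN/m over full span:
  y_3 = -wx²(x²-4Lx+6L²)/(24EI) = -6·(24/5)²·((24/5)²-4·8·(24/5)+6·8²)/(24·200000) = -14256/1953125 m
Superposition: y = Σ y_i = -17496/1953125 m ≈ -0.008958 m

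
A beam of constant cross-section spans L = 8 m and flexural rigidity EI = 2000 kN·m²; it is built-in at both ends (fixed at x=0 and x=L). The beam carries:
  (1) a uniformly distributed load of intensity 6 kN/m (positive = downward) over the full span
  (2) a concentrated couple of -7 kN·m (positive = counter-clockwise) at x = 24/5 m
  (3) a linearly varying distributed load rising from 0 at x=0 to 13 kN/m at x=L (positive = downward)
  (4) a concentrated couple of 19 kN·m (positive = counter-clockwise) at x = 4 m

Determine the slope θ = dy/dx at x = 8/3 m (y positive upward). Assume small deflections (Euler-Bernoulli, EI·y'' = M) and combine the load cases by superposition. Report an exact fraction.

Load 1 — uniform load w=6 kN/m over full span:
  θ_1 = -wx(L-x)(L-2x)/(12EI) = -6·(8/3)·(8-(8/3))·(8-2·(8/3))/(12·2000) = -32/3375 rad
Load 2 — applied couple M₀=-7 kN·m at a=24/5 m (b=L-a=16/5):
  θ_2 = (R_Ax²/2 - M_Ax)/EI  [x≤a] with R_A=-63/50, M_A=-56/25 = ((-63/50)·(8/3)²/2 - (-56/25)·(8/3))/2000 = 7/9375 rad
Load 3 — triangular load w₀=13 kN/m (0→w₀ over full span):
  θ_3 = -w₀(2x(L-x)(L-2x)(x+2L)+x²(L-x)²)/(120LEI) = -13·(2·(8/3)·(8-(8/3))·(8-2·(8/3))·((8/3)+2·8)+(8/3)²·(8-(8/3))²)/(120·8·2000) = -1664/151875 rad
Load 4 — applied couple M₀=19 kN·m at a=4 m (b=L-a=4):
  θ_4 = (R_Ax²/2 - M_Ax)/EI  [x≤a] with R_A=57/16, M_A=19/4 = ((57/16)·(8/3)²/2 - (19/4)·(8/3))/2000 = 0 rad
Superposition: θ = Σ θ_i = -14953/759375 rad ≈ -0.019691 rad

θ(8/3) = -14953/759375 rad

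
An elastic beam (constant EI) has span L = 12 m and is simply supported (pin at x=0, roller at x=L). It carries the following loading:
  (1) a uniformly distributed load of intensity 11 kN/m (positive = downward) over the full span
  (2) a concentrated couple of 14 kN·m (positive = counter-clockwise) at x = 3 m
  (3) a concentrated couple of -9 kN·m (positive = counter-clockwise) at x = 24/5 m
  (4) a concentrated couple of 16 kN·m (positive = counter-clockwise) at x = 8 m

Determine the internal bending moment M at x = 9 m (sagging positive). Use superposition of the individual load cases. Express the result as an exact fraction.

M(9) = 573/4 kN·m

Load 1 — uniform load w=11 kN/m over full span:
  M_1 = wx(L-x)/2 = 11·9·(12-9)/2 = 297/2 kN·m
Load 2 — applied couple M₀=14 kN·m at a=3 m (b=L-a=9):
  M_2 = M₀x/L - M₀  [x>a] = 14·9/12 - 14 = -7/2 kN·m
Load 3 — applied couple M₀=-9 kN·m at a=24/5 m (b=L-a=36/5):
  M_3 = M₀x/L - M₀  [x>a] = (-9)·9/12 - (-9) = 9/4 kN·m
Load 4 — applied couple M₀=16 kN·m at a=8 m (b=L-a=4):
  M_4 = M₀x/L - M₀  [x>a] = 16·9/12 - 16 = -4 kN·m
Superposition: M = Σ M_i = 573/4 kN·m ≈ 143.250000 kN·m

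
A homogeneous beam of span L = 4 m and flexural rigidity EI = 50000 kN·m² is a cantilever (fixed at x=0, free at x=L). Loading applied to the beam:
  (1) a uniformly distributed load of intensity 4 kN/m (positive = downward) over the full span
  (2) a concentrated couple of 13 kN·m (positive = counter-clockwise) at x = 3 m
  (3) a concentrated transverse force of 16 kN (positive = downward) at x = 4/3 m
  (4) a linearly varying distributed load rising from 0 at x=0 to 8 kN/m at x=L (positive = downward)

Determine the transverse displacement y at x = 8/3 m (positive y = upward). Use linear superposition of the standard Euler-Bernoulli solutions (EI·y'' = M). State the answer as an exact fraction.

Load 1 — uniform load w=4 kN/m over full span:
  y_1 = -wx²(x²-4Lx+6L²)/(24EI) = -4·(8/3)²·((8/3)²-4·4·(8/3)+6·4²)/(24·50000) = -1088/759375 m
Load 2 — applied couple M₀=13 kN·m at a=3 m (b=L-a=1):
  y_2 = M₀x²/(2EI)  [x≤a] = 13·(8/3)²/(2·50000) = 26/28125 m
Load 3 — point force P=16 kN at a=4/3 m (b=L-a=8/3):
  y_3 = -Pa²(3x-a)/(6EI)  [x>a] = -16·(4/3)²·(3·(8/3)-(4/3))/(6·50000) = -32/50625 m
Load 4 — triangular load w₀=8 kN/m (0→w₀ over full span):
  y_4 = (w₀Lx³/12-w₀L²x²/6-w₀x⁵/(120L))/EI = (8·4·(8/3)³/12-8·4²·(8/3)²/6-8·(8/3)⁵/(120·4))/50000 = -23552/11390625 m
Superposition: y = Σ y_i = -36542/11390625 m ≈ -0.003208 m

y(8/3) = -36542/11390625 m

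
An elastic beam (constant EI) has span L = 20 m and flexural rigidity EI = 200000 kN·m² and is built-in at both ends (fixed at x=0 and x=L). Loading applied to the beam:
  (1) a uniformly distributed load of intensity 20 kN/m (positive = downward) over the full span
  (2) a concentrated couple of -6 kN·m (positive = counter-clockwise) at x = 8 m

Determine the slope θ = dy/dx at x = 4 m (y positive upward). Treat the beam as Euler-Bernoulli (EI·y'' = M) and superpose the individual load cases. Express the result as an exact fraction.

θ(4) = -20009/3125000 rad

Load 1 — uniform load w=20 kN/m over full span:
  θ_1 = -wx(L-x)(L-2x)/(12EI) = -20·4·(20-4)·(20-2·4)/(12·200000) = -4/625 rad
Load 2 — applied couple M₀=-6 kN·m at a=8 m (b=L-a=12):
  θ_2 = (R_Ax²/2 - M_Ax)/EI  [x≤a] with R_A=-54/125, M_A=-18/25 = ((-54/125)·4²/2 - (-18/25)·4)/200000 = -9/3125000 rad
Superposition: θ = Σ θ_i = -20009/3125000 rad ≈ -0.006403 rad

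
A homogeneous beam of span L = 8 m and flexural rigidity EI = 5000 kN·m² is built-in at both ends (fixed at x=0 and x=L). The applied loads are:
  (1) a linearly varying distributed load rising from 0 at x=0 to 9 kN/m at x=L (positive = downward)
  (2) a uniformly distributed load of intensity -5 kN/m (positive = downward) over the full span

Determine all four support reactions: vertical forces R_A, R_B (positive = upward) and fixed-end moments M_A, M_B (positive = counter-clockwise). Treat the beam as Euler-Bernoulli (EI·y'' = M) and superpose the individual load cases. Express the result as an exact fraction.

Load 1 — triangular load w₀=9 kN/m (0→w₀ over full span):
  R_A = 3w₀L/20 = 3·9·8/20 = 54/5 kN
  M_A = w₀L²/30 = 9·8²/30 = 96/5 kN·m
  R_B = 7w₀L/20 = 7·9·8/20 = 126/5 kN
  M_B = -w₀L²/20 = -9·8²/20 = -144/5 kN·m
Load 2 — uniform load w=-5 kN/m over full span:
  R_A = wL/2 = (-5)·8/2 = -20 kN
  M_A = wL²/12 = (-5)·8²/12 = -80/3 kN·m
  R_B = wL/2 = (-5)·8/2 = -20 kN
  M_B = -wL²/12 = -(-5)·8²/12 = 80/3 kN·m
Superposition: R_A = -46/5 kN, M_A = -112/15 kN·m, R_B = 26/5 kN, M_B = -32/15 kN·m

R_A = -46/5 kN, M_A = -112/15 kN·m, R_B = 26/5 kN, M_B = -32/15 kN·m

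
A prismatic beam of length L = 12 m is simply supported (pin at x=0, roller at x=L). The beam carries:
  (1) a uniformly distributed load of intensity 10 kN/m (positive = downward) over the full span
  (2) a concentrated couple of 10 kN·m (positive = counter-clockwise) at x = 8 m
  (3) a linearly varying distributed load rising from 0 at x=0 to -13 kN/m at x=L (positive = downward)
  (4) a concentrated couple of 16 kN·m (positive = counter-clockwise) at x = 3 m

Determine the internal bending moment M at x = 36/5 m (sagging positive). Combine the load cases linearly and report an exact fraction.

Load 1 — uniform load w=10 kN/m over full span:
  M_1 = wx(L-x)/2 = 10·(36/5)·(12-(36/5))/2 = 864/5 kN·m
Load 2 — applied couple M₀=10 kN·m at a=8 m (b=L-a=4):
  M_2 = M₀x/L  [x≤a] = 10·(36/5)/12 = 6 kN·m
Load 3 — triangular load w₀=-13 kN/m (0→w₀ over full span):
  M_3 = w₀Lx/6 - w₀x³/(6L) = (-13)·12·(36/5)/6 - (-13)·(36/5)³/(6·12) = -14976/125 kN·m
Load 4 — applied couple M₀=16 kN·m at a=3 m (b=L-a=9):
  M_4 = M₀x/L - M₀  [x>a] = 16·(36/5)/12 - 16 = -32/5 kN·m
Superposition: M = Σ M_i = 6574/125 kN·m ≈ 52.592000 kN·m

M(36/5) = 6574/125 kN·m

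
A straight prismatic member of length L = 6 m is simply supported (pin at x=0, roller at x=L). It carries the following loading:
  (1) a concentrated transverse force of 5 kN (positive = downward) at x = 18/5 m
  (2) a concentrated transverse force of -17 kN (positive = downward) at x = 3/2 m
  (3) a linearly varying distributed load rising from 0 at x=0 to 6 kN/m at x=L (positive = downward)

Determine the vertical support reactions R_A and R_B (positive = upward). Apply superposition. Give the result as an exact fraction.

Load 1 — point force P=5 kN at a=18/5 m (b=L-a=12/5):
  R_A = Pb/L = 5·(12/5)/6 = 2 kN
  R_B = Pa/L = 5·(18/5)/6 = 3 kN
Load 2 — point force P=-17 kN at a=3/2 m (b=L-a=9/2):
  R_A = Pb/L = (-17)·(9/2)/6 = -51/4 kN
  R_B = Pa/L = (-17)·(3/2)/6 = -17/4 kN
Load 3 — triangular load w₀=6 kN/m (0→w₀ over full span):
  R_A = w₀L/6 = 6·6/6 = 6 kN
  R_B = w₀L/3 = 6·6/3 = 12 kN
Superposition: R_A = -19/4 kN, R_B = 43/4 kN

R_A = -19/4 kN, R_B = 43/4 kN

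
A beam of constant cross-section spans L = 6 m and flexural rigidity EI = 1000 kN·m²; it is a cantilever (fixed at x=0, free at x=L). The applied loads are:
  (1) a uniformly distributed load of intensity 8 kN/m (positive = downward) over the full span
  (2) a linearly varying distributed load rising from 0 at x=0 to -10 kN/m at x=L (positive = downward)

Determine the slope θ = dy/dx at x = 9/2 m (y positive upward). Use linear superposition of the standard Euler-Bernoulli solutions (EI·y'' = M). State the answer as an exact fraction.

θ(9/2) = -2403/128000 rad

Load 1 — uniform load w=8 kN/m over full span:
  θ_1 = -wx(x²-3Lx+3L²)/(6EI) = -8·(9/2)·((9/2)²-3·6·(9/2)+3·6²)/(6·1000) = -567/2000 rad
Load 2 — triangular load w₀=-10 kN/m (0→w₀ over full span):
  θ_2 = (w₀Lx²/4-w₀L²x/3-w₀x⁴/(24L))/EI = ((-10)·6·(9/2)²/4-(-10)·6²·(9/2)/3-(-10)·(9/2)⁴/(24·6))/1000 = 6777/25600 rad
Superposition: θ = Σ θ_i = -2403/128000 rad ≈ -0.018773 rad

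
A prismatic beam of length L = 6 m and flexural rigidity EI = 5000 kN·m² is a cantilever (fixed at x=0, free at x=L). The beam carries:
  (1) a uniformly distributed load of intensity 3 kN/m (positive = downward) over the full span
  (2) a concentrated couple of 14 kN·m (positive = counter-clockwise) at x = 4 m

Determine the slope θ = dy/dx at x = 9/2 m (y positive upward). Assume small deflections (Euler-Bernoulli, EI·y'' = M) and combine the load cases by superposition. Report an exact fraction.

θ(9/2) = -161/16000 rad

Load 1 — uniform load w=3 kN/m over full span:
  θ_1 = -wx(x²-3Lx+3L²)/(6EI) = -3·(9/2)·((9/2)²-3·6·(9/2)+3·6²)/(6·5000) = -1701/80000 rad
Load 2 — applied couple M₀=14 kN·m at a=4 m (b=L-a=2):
  θ_2 = M₀a/EI  [x>a] = 14·4/5000 = 7/625 rad
Superposition: θ = Σ θ_i = -161/16000 rad ≈ -0.010063 rad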